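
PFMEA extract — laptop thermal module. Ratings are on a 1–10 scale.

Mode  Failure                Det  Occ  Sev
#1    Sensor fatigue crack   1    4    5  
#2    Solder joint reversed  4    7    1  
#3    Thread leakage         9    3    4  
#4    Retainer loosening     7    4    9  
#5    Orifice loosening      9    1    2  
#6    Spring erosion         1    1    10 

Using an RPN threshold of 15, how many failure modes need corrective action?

RPN = Severity × Occurrence × Detection:
  #1: 5 × 4 × 1 = 20
  #2: 1 × 7 × 4 = 28
  #3: 4 × 3 × 9 = 108
  #4: 9 × 4 × 7 = 252
  #5: 2 × 1 × 9 = 18
  #6: 10 × 1 × 1 = 10
Modes with RPN ≥ 15: #1 (20), #2 (28), #3 (108), #4 (252), #5 (18) → 5.

5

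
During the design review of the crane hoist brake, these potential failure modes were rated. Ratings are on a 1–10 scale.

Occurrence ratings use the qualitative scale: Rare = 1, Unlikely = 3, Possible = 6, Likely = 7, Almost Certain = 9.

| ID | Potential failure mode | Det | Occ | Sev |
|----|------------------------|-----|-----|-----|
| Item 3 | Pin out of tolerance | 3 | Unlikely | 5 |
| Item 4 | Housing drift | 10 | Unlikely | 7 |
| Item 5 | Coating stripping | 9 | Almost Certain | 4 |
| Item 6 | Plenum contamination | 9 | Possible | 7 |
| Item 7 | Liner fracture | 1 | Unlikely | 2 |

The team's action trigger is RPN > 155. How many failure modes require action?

3

RPN = Severity × Occurrence × Detection:
  Item 3: 5 × 3 × 3 = 45
  Item 4: 7 × 3 × 10 = 210
  Item 5: 4 × 9 × 9 = 324
  Item 6: 7 × 6 × 9 = 378
  Item 7: 2 × 3 × 1 = 6
Modes with RPN > 155: Item 4 (210), Item 5 (324), Item 6 (378) → 3.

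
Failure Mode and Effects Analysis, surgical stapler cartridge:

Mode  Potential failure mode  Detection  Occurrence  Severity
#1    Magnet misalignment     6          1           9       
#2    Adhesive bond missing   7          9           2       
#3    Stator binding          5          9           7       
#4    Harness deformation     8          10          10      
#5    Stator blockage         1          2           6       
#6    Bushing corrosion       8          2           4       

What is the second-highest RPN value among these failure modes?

RPN = Severity × Occurrence × Detection:
  #1: 9 × 1 × 6 = 54
  #2: 2 × 9 × 7 = 126
  #3: 7 × 9 × 5 = 315
  #4: 10 × 10 × 8 = 800
  #5: 6 × 2 × 1 = 12
  #6: 4 × 2 × 8 = 64
Sorted descending: 800, 315, 126, 64, 54, 12.
The second-highest RPN is 315 (#3).

315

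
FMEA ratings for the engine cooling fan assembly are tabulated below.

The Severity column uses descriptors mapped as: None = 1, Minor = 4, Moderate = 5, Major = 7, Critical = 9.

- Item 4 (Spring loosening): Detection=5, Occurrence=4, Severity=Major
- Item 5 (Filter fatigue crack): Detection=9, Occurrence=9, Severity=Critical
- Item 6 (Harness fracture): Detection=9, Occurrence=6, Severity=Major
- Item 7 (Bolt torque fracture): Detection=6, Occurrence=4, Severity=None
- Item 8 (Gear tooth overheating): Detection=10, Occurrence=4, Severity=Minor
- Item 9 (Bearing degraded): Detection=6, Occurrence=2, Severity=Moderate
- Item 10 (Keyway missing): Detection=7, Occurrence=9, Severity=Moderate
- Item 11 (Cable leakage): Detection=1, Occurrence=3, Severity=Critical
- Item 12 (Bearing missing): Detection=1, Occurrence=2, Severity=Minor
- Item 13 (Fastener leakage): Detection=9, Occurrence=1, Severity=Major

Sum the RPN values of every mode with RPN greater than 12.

1896

RPN = Severity × Occurrence × Detection:
  Item 4: 7 × 4 × 5 = 140
  Item 5: 9 × 9 × 9 = 729
  Item 6: 7 × 6 × 9 = 378
  Item 7: 1 × 4 × 6 = 24
  Item 8: 4 × 4 × 10 = 160
  Item 9: 5 × 2 × 6 = 60
  Item 10: 5 × 9 × 7 = 315
  Item 11: 9 × 3 × 1 = 27
  Item 12: 4 × 2 × 1 = 8
  Item 13: 7 × 1 × 9 = 63
RPN > 12: Item 4 (140), Item 5 (729), Item 6 (378), Item 7 (24), Item 8 (160), Item 9 (60), Item 10 (315), Item 11 (27), Item 13 (63).
Sum: 140 + 729 + 378 + 24 + 160 + 60 + 315 + 27 + 63 = 1896.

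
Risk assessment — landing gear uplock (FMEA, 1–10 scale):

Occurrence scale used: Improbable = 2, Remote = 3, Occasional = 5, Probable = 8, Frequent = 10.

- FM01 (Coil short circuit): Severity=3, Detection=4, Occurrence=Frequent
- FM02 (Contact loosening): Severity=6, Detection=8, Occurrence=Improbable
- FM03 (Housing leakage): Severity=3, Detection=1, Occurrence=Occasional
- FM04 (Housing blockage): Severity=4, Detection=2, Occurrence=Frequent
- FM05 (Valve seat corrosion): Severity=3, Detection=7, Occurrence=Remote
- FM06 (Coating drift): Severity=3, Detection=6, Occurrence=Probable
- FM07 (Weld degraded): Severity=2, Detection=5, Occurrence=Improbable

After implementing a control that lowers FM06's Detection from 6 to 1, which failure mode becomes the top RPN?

FM01

RPN = Severity × Occurrence × Detection:
  FM01: 3 × 10 × 4 = 120
  FM02: 6 × 2 × 8 = 96
  FM03: 3 × 5 × 1 = 15
  FM04: 4 × 10 × 2 = 80
  FM05: 3 × 3 × 7 = 63
  FM06: 3 × 8 × 6 = 144
  FM07: 2 × 2 × 5 = 20
After action: FM06 → 3 × 8 × 1 = 24.
Revised RPNs: FM01=120, FM02=96, FM04=80, FM05=63, FM06=24, FM07=20, FM03=15.
Highest is now FM01 (120).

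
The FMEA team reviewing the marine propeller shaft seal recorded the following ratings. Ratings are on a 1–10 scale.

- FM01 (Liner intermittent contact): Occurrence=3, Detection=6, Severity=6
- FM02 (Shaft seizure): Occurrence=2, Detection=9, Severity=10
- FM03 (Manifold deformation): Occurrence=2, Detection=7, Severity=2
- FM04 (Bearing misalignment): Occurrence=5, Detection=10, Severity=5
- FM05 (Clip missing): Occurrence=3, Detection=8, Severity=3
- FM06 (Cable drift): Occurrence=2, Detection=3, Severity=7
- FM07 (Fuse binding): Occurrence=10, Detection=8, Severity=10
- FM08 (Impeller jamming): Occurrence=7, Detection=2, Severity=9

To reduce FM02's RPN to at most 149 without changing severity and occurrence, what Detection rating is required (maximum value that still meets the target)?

7

FM02: S=10, O=2, D=9 → current RPN = 180.
Fixed product = 20. Need 20 × D ≤ 149, so D ≤ 149/20 = 7.45.
Maximum integer Detection rating = 7 (gives RPN 140; D=8 would give 160 > 149).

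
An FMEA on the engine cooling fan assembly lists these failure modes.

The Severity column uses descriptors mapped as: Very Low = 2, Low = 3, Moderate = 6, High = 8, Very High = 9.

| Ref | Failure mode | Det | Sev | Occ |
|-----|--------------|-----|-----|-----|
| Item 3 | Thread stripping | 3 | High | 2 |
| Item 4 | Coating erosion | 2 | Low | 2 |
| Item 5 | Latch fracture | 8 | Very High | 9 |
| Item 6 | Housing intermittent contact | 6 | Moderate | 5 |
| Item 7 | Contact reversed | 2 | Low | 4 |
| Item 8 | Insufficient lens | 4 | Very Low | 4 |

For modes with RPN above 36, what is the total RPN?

876

RPN = Severity × Occurrence × Detection:
  Item 3: 8 × 2 × 3 = 48
  Item 4: 3 × 2 × 2 = 12
  Item 5: 9 × 9 × 8 = 648
  Item 6: 6 × 5 × 6 = 180
  Item 7: 3 × 4 × 2 = 24
  Item 8: 2 × 4 × 4 = 32
RPN > 36: Item 3 (48), Item 5 (648), Item 6 (180).
Sum: 48 + 648 + 180 = 876.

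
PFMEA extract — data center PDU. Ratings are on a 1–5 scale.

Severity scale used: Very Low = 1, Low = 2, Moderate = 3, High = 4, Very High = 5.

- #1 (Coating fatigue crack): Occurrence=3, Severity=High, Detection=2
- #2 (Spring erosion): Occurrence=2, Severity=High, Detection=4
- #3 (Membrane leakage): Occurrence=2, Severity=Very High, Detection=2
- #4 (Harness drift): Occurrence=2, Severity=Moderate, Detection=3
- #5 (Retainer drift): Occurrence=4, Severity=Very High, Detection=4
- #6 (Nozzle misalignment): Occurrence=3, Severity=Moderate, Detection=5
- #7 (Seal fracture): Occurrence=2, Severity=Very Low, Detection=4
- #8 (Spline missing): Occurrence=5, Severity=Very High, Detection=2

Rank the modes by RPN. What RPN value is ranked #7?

RPN = Severity × Occurrence × Detection:
  #1: 4 × 3 × 2 = 24
  #2: 4 × 2 × 4 = 32
  #3: 5 × 2 × 2 = 20
  #4: 3 × 2 × 3 = 18
  #5: 5 × 4 × 4 = 80
  #6: 3 × 3 × 5 = 45
  #7: 1 × 2 × 4 = 8
  #8: 5 × 5 × 2 = 50
Sorted descending: 80, 50, 45, 32, 24, 20, 18, 8.
The seventh-highest RPN is 18 (#4).

18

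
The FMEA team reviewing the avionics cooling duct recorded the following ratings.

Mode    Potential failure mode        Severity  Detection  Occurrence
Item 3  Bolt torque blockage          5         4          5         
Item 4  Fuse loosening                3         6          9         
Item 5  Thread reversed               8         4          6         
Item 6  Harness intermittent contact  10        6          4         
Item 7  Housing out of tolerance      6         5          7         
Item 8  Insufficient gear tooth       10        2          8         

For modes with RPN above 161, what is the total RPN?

RPN = Severity × Occurrence × Detection:
  Item 3: 5 × 5 × 4 = 100
  Item 4: 3 × 9 × 6 = 162
  Item 5: 8 × 6 × 4 = 192
  Item 6: 10 × 4 × 6 = 240
  Item 7: 6 × 7 × 5 = 210
  Item 8: 10 × 8 × 2 = 160
RPN > 161: Item 4 (162), Item 5 (192), Item 6 (240), Item 7 (210).
Sum: 162 + 192 + 240 + 210 = 804.

804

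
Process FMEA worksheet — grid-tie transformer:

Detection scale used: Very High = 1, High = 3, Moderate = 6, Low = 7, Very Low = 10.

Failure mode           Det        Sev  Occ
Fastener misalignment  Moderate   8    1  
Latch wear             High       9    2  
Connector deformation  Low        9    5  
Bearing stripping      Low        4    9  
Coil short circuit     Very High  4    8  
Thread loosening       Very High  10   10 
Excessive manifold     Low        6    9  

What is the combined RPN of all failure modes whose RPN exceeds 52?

1099

RPN = Severity × Occurrence × Detection:
  Fastener misalignment: 8 × 1 × 6 = 48
  Latch wear: 9 × 2 × 3 = 54
  Connector deformation: 9 × 5 × 7 = 315
  Bearing stripping: 4 × 9 × 7 = 252
  Coil short circuit: 4 × 8 × 1 = 32
  Thread loosening: 10 × 10 × 1 = 100
  Excessive manifold: 6 × 9 × 7 = 378
RPN > 52: Latch wear (54), Connector deformation (315), Bearing stripping (252), Thread loosening (100), Excessive manifold (378).
Sum: 54 + 315 + 252 + 100 + 378 = 1099.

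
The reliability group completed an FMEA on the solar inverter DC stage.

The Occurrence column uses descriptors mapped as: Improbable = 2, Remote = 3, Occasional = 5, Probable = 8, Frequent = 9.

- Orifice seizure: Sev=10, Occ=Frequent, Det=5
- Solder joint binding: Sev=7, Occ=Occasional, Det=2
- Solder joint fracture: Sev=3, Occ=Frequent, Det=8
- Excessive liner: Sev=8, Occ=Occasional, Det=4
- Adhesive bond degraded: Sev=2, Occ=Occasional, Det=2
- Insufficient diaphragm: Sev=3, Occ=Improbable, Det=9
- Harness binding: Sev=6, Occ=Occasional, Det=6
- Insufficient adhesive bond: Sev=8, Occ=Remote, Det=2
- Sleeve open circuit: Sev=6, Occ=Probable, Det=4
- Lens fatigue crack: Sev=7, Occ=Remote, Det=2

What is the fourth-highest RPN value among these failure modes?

RPN = Severity × Occurrence × Detection:
  Orifice seizure: 10 × 9 × 5 = 450
  Solder joint binding: 7 × 5 × 2 = 70
  Solder joint fracture: 3 × 9 × 8 = 216
  Excessive liner: 8 × 5 × 4 = 160
  Adhesive bond degraded: 2 × 5 × 2 = 20
  Insufficient diaphragm: 3 × 2 × 9 = 54
  Harness binding: 6 × 5 × 6 = 180
  Insufficient adhesive bond: 8 × 3 × 2 = 48
  Sleeve open circuit: 6 × 8 × 4 = 192
  Lens fatigue crack: 7 × 3 × 2 = 42
Sorted descending: 450, 216, 192, 180, 160, 70, 54, 48, 42, 20.
The fourth-highest RPN is 180 (Harness binding).

180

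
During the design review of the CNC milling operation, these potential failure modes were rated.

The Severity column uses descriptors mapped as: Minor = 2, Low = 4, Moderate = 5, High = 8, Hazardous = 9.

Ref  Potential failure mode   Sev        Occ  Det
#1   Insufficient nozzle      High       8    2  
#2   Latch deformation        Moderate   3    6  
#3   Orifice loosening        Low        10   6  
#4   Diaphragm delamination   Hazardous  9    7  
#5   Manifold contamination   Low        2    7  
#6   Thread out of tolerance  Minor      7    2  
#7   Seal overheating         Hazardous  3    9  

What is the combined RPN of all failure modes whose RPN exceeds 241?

RPN = Severity × Occurrence × Detection:
  #1: 8 × 8 × 2 = 128
  #2: 5 × 3 × 6 = 90
  #3: 4 × 10 × 6 = 240
  #4: 9 × 9 × 7 = 567
  #5: 4 × 2 × 7 = 56
  #6: 2 × 7 × 2 = 28
  #7: 9 × 3 × 9 = 243
RPN > 241: #4 (567), #7 (243).
Sum: 567 + 243 = 810.

810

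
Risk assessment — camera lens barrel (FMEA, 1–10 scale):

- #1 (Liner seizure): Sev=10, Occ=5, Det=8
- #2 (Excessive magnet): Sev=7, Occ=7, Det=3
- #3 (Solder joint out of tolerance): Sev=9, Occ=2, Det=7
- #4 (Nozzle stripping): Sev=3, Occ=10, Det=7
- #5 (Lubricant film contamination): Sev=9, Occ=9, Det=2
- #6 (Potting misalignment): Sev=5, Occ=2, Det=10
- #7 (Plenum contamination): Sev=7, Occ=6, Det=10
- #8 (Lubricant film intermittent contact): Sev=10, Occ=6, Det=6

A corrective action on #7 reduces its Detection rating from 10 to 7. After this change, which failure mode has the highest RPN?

RPN = Severity × Occurrence × Detection:
  #1: 10 × 5 × 8 = 400
  #2: 7 × 7 × 3 = 147
  #3: 9 × 2 × 7 = 126
  #4: 3 × 10 × 7 = 210
  #5: 9 × 9 × 2 = 162
  #6: 5 × 2 × 10 = 100
  #7: 7 × 6 × 10 = 420
  #8: 10 × 6 × 6 = 360
After action: #7 → 7 × 6 × 7 = 294.
Revised RPNs: #1=400, #8=360, #7=294, #4=210, #5=162, #2=147, #3=126, #6=100.
Highest is now #1 (400).

#1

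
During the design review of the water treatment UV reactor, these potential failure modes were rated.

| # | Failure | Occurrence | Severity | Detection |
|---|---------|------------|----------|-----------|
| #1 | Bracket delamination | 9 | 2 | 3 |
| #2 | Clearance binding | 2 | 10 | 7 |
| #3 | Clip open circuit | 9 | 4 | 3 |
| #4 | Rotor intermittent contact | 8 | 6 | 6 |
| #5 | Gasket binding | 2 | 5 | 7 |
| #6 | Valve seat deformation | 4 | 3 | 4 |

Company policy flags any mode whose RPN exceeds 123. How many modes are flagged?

2

RPN = Severity × Occurrence × Detection:
  #1: 2 × 9 × 3 = 54
  #2: 10 × 2 × 7 = 140
  #3: 4 × 9 × 3 = 108
  #4: 6 × 8 × 6 = 288
  #5: 5 × 2 × 7 = 70
  #6: 3 × 4 × 4 = 48
Modes with RPN > 123: #2 (140), #4 (288) → 2.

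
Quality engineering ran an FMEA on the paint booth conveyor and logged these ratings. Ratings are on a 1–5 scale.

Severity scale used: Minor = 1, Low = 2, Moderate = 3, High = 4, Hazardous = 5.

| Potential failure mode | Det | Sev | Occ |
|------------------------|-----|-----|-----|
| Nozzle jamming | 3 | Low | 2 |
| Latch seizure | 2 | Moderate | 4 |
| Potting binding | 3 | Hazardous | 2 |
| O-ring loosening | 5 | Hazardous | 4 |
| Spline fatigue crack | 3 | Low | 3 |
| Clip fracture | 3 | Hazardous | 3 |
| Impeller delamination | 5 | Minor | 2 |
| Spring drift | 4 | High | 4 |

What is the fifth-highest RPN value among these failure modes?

RPN = Severity × Occurrence × Detection:
  Nozzle jamming: 2 × 2 × 3 = 12
  Latch seizure: 3 × 4 × 2 = 24
  Potting binding: 5 × 2 × 3 = 30
  O-ring loosening: 5 × 4 × 5 = 100
  Spline fatigue crack: 2 × 3 × 3 = 18
  Clip fracture: 5 × 3 × 3 = 45
  Impeller delamination: 1 × 2 × 5 = 10
  Spring drift: 4 × 4 × 4 = 64
Sorted descending: 100, 64, 45, 30, 24, 18, 12, 10.
The fifth-highest RPN is 24 (Latch seizure).

24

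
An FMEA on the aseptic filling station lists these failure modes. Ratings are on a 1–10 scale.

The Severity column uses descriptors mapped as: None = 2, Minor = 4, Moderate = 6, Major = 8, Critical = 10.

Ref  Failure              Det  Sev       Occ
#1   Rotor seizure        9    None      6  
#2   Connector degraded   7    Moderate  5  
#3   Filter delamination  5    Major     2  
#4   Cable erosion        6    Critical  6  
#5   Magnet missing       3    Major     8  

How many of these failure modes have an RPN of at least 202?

RPN = Severity × Occurrence × Detection:
  #1: 2 × 6 × 9 = 108
  #2: 6 × 5 × 7 = 210
  #3: 8 × 2 × 5 = 80
  #4: 10 × 6 × 6 = 360
  #5: 8 × 8 × 3 = 192
Modes with RPN ≥ 202: #2 (210), #4 (360) → 2.

2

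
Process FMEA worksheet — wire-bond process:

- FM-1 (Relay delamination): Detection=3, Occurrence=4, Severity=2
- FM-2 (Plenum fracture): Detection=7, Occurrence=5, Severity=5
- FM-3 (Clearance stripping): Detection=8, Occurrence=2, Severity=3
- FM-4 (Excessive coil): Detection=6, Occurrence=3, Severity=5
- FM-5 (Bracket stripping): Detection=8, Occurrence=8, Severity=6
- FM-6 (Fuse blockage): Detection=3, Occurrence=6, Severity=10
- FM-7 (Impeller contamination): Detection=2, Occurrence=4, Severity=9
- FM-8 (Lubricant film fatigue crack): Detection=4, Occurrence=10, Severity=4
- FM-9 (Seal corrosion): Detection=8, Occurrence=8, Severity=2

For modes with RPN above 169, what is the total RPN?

RPN = Severity × Occurrence × Detection:
  FM-1: 2 × 4 × 3 = 24
  FM-2: 5 × 5 × 7 = 175
  FM-3: 3 × 2 × 8 = 48
  FM-4: 5 × 3 × 6 = 90
  FM-5: 6 × 8 × 8 = 384
  FM-6: 10 × 6 × 3 = 180
  FM-7: 9 × 4 × 2 = 72
  FM-8: 4 × 10 × 4 = 160
  FM-9: 2 × 8 × 8 = 128
RPN > 169: FM-2 (175), FM-5 (384), FM-6 (180).
Sum: 175 + 384 + 180 = 739.

739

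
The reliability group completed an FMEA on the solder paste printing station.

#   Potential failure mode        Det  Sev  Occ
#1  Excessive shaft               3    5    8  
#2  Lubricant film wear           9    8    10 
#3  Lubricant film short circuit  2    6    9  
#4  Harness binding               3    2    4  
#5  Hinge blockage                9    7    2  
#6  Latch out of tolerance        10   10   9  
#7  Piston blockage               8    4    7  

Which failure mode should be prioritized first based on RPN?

#6

RPN = Severity × Occurrence × Detection:
  #1: 5 × 8 × 3 = 120
  #2: 8 × 10 × 9 = 720
  #3: 6 × 9 × 2 = 108
  #4: 2 × 4 × 3 = 24
  #5: 7 × 2 × 9 = 126
  #6: 10 × 9 × 10 = 900
  #7: 4 × 7 × 8 = 224
Highest RPN is 900 → #6.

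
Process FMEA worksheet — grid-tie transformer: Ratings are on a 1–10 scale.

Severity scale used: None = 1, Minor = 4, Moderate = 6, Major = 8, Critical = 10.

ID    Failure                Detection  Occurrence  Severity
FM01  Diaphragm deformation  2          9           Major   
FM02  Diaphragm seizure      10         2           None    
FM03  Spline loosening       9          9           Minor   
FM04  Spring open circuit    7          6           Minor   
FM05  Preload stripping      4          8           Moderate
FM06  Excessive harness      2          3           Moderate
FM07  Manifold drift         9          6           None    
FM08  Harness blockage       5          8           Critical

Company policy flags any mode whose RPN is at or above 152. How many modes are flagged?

RPN = Severity × Occurrence × Detection:
  FM01: 8 × 9 × 2 = 144
  FM02: 1 × 2 × 10 = 20
  FM03: 4 × 9 × 9 = 324
  FM04: 4 × 6 × 7 = 168
  FM05: 6 × 8 × 4 = 192
  FM06: 6 × 3 × 2 = 36
  FM07: 1 × 6 × 9 = 54
  FM08: 10 × 8 × 5 = 400
Modes with RPN ≥ 152: FM03 (324), FM04 (168), FM05 (192), FM08 (400) → 4.

4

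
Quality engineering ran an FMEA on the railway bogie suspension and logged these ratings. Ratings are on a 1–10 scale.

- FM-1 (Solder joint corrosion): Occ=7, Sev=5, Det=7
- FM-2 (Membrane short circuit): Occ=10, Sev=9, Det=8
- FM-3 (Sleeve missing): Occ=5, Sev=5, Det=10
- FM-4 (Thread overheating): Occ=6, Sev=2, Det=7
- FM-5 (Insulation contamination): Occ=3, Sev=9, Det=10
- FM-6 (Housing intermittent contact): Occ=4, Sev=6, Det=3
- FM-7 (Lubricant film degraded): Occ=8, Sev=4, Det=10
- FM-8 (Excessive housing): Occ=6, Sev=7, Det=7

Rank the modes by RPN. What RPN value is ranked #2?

RPN = Severity × Occurrence × Detection:
  FM-1: 5 × 7 × 7 = 245
  FM-2: 9 × 10 × 8 = 720
  FM-3: 5 × 5 × 10 = 250
  FM-4: 2 × 6 × 7 = 84
  FM-5: 9 × 3 × 10 = 270
  FM-6: 6 × 4 × 3 = 72
  FM-7: 4 × 8 × 10 = 320
  FM-8: 7 × 6 × 7 = 294
Sorted descending: 720, 320, 294, 270, 250, 245, 84, 72.
The second-highest RPN is 320 (FM-7).

320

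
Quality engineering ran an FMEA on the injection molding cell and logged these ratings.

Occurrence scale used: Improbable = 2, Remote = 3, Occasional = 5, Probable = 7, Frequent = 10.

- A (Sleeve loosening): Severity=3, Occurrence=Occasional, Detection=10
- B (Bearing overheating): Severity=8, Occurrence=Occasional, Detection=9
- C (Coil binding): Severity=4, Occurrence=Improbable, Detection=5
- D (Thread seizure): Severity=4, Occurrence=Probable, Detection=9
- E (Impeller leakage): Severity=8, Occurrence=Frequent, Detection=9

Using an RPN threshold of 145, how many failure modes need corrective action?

4

RPN = Severity × Occurrence × Detection:
  A: 3 × 5 × 10 = 150
  B: 8 × 5 × 9 = 360
  C: 4 × 2 × 5 = 40
  D: 4 × 7 × 9 = 252
  E: 8 × 10 × 9 = 720
Modes with RPN ≥ 145: A (150), B (360), D (252), E (720) → 4.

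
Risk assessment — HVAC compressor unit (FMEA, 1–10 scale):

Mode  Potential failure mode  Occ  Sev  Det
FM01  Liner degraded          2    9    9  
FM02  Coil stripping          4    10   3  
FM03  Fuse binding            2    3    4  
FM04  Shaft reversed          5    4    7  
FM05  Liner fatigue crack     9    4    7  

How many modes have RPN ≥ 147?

RPN = Severity × Occurrence × Detection:
  FM01: 9 × 2 × 9 = 162
  FM02: 10 × 4 × 3 = 120
  FM03: 3 × 2 × 4 = 24
  FM04: 4 × 5 × 7 = 140
  FM05: 4 × 9 × 7 = 252
Modes with RPN ≥ 147: FM01 (162), FM05 (252) → 2.

2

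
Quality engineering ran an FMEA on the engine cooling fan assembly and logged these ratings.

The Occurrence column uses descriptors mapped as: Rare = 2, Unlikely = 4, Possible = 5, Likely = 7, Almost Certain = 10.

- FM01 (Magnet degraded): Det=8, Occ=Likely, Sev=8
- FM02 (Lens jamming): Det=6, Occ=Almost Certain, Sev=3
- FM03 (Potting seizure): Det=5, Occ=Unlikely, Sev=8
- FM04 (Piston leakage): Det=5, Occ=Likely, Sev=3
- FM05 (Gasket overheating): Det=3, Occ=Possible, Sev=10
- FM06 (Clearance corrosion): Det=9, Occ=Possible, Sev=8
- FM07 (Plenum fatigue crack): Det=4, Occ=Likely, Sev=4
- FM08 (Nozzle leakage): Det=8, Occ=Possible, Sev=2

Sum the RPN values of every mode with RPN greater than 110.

RPN = Severity × Occurrence × Detection:
  FM01: 8 × 7 × 8 = 448
  FM02: 3 × 10 × 6 = 180
  FM03: 8 × 4 × 5 = 160
  FM04: 3 × 7 × 5 = 105
  FM05: 10 × 5 × 3 = 150
  FM06: 8 × 5 × 9 = 360
  FM07: 4 × 7 × 4 = 112
  FM08: 2 × 5 × 8 = 80
RPN > 110: FM01 (448), FM02 (180), FM03 (160), FM05 (150), FM06 (360), FM07 (112).
Sum: 448 + 180 + 160 + 150 + 360 + 112 = 1410.

1410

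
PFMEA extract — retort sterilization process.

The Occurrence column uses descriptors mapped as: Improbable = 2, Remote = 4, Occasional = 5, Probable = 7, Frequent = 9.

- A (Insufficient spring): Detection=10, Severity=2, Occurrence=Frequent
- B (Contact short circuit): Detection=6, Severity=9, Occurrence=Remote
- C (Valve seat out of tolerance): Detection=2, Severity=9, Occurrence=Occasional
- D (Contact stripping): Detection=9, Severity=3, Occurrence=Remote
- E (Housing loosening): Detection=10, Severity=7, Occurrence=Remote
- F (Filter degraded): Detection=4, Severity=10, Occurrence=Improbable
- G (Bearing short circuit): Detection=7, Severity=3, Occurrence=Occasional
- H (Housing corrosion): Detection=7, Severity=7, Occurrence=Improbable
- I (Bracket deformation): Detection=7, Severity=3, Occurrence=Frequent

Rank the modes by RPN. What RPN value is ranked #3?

RPN = Severity × Occurrence × Detection:
  A: 2 × 9 × 10 = 180
  B: 9 × 4 × 6 = 216
  C: 9 × 5 × 2 = 90
  D: 3 × 4 × 9 = 108
  E: 7 × 4 × 10 = 280
  F: 10 × 2 × 4 = 80
  G: 3 × 5 × 7 = 105
  H: 7 × 2 × 7 = 98
  I: 3 × 9 × 7 = 189
Sorted descending: 280, 216, 189, 180, 108, 105, 98, 90, 80.
The third-highest RPN is 189 (I).

189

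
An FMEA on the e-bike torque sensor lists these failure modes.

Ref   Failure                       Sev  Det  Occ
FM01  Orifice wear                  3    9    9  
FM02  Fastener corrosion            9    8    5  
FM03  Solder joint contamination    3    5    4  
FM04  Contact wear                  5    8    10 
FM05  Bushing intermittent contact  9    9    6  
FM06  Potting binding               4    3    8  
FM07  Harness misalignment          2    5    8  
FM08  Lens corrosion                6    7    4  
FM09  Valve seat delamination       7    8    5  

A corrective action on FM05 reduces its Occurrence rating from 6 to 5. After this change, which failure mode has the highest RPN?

FM05

RPN = Severity × Occurrence × Detection:
  FM01: 3 × 9 × 9 = 243
  FM02: 9 × 5 × 8 = 360
  FM03: 3 × 4 × 5 = 60
  FM04: 5 × 10 × 8 = 400
  FM05: 9 × 6 × 9 = 486
  FM06: 4 × 8 × 3 = 96
  FM07: 2 × 8 × 5 = 80
  FM08: 6 × 4 × 7 = 168
  FM09: 7 × 5 × 8 = 280
After action: FM05 → 9 × 5 × 9 = 405.
Revised RPNs: FM05=405, FM04=400, FM02=360, FM09=280, FM01=243, FM08=168, FM06=96, FM07=80, FM03=60.
Highest is now FM05 (405).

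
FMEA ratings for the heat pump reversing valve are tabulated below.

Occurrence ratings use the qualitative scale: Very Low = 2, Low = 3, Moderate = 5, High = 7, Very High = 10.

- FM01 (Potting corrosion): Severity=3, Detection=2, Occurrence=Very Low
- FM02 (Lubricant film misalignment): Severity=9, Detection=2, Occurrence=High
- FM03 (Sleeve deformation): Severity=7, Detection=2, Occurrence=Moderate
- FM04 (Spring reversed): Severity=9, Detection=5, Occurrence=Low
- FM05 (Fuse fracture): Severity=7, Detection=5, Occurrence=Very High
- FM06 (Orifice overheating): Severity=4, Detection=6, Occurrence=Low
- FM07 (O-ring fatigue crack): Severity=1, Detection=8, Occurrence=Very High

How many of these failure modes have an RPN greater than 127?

RPN = Severity × Occurrence × Detection:
  FM01: 3 × 2 × 2 = 12
  FM02: 9 × 7 × 2 = 126
  FM03: 7 × 5 × 2 = 70
  FM04: 9 × 3 × 5 = 135
  FM05: 7 × 10 × 5 = 350
  FM06: 4 × 3 × 6 = 72
  FM07: 1 × 10 × 8 = 80
Modes with RPN > 127: FM04 (135), FM05 (350) → 2.

2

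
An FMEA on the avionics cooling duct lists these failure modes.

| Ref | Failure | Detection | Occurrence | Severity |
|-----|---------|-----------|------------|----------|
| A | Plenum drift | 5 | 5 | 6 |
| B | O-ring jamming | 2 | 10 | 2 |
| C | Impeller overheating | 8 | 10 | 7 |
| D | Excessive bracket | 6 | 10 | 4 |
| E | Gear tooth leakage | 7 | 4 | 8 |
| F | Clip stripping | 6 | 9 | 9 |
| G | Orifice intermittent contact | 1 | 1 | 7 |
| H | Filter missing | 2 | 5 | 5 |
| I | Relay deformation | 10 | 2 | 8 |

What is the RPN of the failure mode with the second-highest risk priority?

RPN = Severity × Occurrence × Detection:
  A: 6 × 5 × 5 = 150
  B: 2 × 10 × 2 = 40
  C: 7 × 10 × 8 = 560
  D: 4 × 10 × 6 = 240
  E: 8 × 4 × 7 = 224
  F: 9 × 9 × 6 = 486
  G: 7 × 1 × 1 = 7
  H: 5 × 5 × 2 = 50
  I: 8 × 2 × 10 = 160
Sorted descending: 560, 486, 240, 224, 160, 150, 50, 40, 7.
The second-highest RPN is 486 (F).

486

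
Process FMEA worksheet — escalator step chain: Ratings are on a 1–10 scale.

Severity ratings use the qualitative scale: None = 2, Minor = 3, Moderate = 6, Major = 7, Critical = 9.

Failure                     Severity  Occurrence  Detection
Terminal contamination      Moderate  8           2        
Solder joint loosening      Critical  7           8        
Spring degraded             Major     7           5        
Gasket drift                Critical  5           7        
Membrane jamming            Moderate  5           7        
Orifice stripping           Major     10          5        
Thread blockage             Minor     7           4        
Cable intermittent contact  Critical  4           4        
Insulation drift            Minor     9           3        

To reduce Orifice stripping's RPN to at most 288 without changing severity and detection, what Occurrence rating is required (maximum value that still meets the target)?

8

Orifice stripping: S=7, O=10, D=5 → current RPN = 350.
Fixed product = 35. Need 35 × O ≤ 288, so O ≤ 288/35 = 8.23.
Maximum integer Occurrence rating = 8 (gives RPN 280; O=9 would give 315 > 288).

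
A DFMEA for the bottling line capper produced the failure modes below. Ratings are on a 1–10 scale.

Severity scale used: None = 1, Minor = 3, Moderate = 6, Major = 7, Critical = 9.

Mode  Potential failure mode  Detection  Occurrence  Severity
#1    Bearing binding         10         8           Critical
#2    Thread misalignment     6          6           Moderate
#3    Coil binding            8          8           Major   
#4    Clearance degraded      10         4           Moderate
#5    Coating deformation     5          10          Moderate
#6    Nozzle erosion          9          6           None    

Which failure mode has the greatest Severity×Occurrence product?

Criticality = Severity × Occurrence:
  #1: 9 × 8 = 72
  #2: 6 × 6 = 36
  #3: 7 × 8 = 56
  #4: 6 × 4 = 24
  #5: 6 × 10 = 60
  #6: 1 × 6 = 6
Highest criticality is 72 → #1.

#1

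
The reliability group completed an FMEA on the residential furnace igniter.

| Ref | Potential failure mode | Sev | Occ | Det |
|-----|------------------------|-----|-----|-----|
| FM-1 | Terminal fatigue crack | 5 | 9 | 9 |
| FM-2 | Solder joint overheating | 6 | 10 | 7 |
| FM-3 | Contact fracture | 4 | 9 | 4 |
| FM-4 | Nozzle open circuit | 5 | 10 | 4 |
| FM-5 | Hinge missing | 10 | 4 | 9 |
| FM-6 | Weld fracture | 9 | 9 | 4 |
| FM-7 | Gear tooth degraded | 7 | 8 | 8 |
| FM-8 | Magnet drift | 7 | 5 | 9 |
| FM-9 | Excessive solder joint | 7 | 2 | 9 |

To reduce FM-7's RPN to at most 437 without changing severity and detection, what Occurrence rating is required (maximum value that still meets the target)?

FM-7: S=7, O=8, D=8 → current RPN = 448.
Fixed product = 56. Need 56 × O ≤ 437, so O ≤ 437/56 = 7.80.
Maximum integer Occurrence rating = 7 (gives RPN 392; O=8 would give 448 > 437).

7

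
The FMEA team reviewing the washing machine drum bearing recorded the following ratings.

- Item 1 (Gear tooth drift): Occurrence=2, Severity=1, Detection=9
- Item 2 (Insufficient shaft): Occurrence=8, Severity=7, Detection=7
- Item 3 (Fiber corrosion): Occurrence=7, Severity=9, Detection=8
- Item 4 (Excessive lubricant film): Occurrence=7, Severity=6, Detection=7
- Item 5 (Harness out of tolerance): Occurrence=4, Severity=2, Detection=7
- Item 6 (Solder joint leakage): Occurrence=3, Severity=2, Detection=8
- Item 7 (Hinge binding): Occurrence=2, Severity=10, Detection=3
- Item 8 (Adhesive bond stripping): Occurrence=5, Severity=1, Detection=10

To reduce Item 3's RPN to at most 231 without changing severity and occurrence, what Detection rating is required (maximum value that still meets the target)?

Item 3: S=9, O=7, D=8 → current RPN = 504.
Fixed product = 63. Need 63 × D ≤ 231, so D ≤ 231/63 = 3.67.
Maximum integer Detection rating = 3 (gives RPN 189; D=4 would give 252 > 231).

3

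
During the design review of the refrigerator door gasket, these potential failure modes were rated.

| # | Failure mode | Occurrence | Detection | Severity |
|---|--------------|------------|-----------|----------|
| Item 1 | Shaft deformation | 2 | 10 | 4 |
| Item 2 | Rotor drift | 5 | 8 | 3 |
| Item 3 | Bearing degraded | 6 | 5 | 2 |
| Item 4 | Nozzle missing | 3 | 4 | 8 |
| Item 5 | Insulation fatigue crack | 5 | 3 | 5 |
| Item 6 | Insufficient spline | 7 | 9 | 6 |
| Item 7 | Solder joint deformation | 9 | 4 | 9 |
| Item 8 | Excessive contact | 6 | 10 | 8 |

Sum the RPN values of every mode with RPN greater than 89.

RPN = Severity × Occurrence × Detection:
  Item 1: 4 × 2 × 10 = 80
  Item 2: 3 × 5 × 8 = 120
  Item 3: 2 × 6 × 5 = 60
  Item 4: 8 × 3 × 4 = 96
  Item 5: 5 × 5 × 3 = 75
  Item 6: 6 × 7 × 9 = 378
  Item 7: 9 × 9 × 4 = 324
  Item 8: 8 × 6 × 10 = 480
RPN > 89: Item 2 (120), Item 4 (96), Item 6 (378), Item 7 (324), Item 8 (480).
Sum: 120 + 96 + 378 + 324 + 480 = 1398.

1398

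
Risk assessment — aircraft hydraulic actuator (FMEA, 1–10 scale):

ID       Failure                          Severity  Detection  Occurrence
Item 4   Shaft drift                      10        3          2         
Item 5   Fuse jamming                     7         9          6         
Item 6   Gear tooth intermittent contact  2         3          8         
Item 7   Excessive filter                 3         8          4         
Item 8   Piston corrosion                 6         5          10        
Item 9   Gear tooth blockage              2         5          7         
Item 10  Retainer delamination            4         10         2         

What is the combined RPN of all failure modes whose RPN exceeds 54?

RPN = Severity × Occurrence × Detection:
  Item 4: 10 × 2 × 3 = 60
  Item 5: 7 × 6 × 9 = 378
  Item 6: 2 × 8 × 3 = 48
  Item 7: 3 × 4 × 8 = 96
  Item 8: 6 × 10 × 5 = 300
  Item 9: 2 × 7 × 5 = 70
  Item 10: 4 × 2 × 10 = 80
RPN > 54: Item 4 (60), Item 5 (378), Item 7 (96), Item 8 (300), Item 9 (70), Item 10 (80).
Sum: 60 + 378 + 96 + 300 + 70 + 80 = 984.

984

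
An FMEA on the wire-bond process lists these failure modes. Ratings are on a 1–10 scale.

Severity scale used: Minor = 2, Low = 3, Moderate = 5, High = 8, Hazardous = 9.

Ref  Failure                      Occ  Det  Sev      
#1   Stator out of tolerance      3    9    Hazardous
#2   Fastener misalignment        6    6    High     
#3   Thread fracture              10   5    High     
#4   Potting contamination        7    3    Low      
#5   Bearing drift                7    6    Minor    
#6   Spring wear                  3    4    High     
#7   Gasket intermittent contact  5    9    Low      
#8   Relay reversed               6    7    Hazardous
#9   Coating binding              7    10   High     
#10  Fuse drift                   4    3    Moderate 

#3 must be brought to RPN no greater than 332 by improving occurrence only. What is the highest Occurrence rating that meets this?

#3: S=8, O=10, D=5 → current RPN = 400.
Fixed product = 40. Need 40 × O ≤ 332, so O ≤ 332/40 = 8.30.
Maximum integer Occurrence rating = 8 (gives RPN 320; O=9 would give 360 > 332).

8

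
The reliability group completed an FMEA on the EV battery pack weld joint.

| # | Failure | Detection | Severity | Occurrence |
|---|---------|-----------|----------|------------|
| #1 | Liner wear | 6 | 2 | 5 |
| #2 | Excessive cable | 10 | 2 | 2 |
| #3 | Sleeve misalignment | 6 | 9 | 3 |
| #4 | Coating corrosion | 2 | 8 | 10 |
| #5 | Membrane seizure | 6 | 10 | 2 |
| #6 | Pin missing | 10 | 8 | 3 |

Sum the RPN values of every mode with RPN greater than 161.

402

RPN = Severity × Occurrence × Detection:
  #1: 2 × 5 × 6 = 60
  #2: 2 × 2 × 10 = 40
  #3: 9 × 3 × 6 = 162
  #4: 8 × 10 × 2 = 160
  #5: 10 × 2 × 6 = 120
  #6: 8 × 3 × 10 = 240
RPN > 161: #3 (162), #6 (240).
Sum: 162 + 240 = 402.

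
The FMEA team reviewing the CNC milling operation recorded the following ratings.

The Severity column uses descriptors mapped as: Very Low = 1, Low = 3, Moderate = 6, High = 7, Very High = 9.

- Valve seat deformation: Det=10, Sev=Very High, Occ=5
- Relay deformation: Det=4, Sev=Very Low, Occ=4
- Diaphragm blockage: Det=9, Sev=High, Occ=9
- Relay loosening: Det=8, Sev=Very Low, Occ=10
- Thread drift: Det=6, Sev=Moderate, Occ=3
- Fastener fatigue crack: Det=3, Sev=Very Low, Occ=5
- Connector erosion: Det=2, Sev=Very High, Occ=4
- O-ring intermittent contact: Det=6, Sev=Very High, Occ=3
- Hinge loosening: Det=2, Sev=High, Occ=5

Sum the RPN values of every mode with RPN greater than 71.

RPN = Severity × Occurrence × Detection:
  Valve seat deformation: 9 × 5 × 10 = 450
  Relay deformation: 1 × 4 × 4 = 16
  Diaphragm blockage: 7 × 9 × 9 = 567
  Relay loosening: 1 × 10 × 8 = 80
  Thread drift: 6 × 3 × 6 = 108
  Fastener fatigue crack: 1 × 5 × 3 = 15
  Connector erosion: 9 × 4 × 2 = 72
  O-ring intermittent contact: 9 × 3 × 6 = 162
  Hinge loosening: 7 × 5 × 2 = 70
RPN > 71: Valve seat deformation (450), Diaphragm blockage (567), Relay loosening (80), Thread drift (108), Connector erosion (72), O-ring intermittent contact (162).
Sum: 450 + 567 + 80 + 108 + 72 + 162 = 1439.

1439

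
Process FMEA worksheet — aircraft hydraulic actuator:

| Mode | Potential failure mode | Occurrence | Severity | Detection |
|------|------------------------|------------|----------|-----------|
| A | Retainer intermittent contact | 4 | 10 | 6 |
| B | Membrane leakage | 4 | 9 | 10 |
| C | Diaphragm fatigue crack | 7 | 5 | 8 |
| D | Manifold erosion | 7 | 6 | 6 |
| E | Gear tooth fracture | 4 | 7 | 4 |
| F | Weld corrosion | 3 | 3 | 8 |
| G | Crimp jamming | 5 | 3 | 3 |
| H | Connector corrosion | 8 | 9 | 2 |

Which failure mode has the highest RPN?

B

RPN = Severity × Occurrence × Detection:
  A: 10 × 4 × 6 = 240
  B: 9 × 4 × 10 = 360
  C: 5 × 7 × 8 = 280
  D: 6 × 7 × 6 = 252
  E: 7 × 4 × 4 = 112
  F: 3 × 3 × 8 = 72
  G: 3 × 5 × 3 = 45
  H: 9 × 8 × 2 = 144
Highest RPN is 360 → B.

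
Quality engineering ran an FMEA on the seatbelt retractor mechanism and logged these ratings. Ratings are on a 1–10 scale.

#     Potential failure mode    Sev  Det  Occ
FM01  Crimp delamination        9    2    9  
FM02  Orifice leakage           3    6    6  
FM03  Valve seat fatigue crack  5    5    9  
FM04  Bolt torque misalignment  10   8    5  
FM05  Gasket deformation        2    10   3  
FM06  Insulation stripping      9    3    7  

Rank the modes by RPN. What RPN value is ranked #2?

RPN = Severity × Occurrence × Detection:
  FM01: 9 × 9 × 2 = 162
  FM02: 3 × 6 × 6 = 108
  FM03: 5 × 9 × 5 = 225
  FM04: 10 × 5 × 8 = 400
  FM05: 2 × 3 × 10 = 60
  FM06: 9 × 7 × 3 = 189
Sorted descending: 400, 225, 189, 162, 108, 60.
The second-highest RPN is 225 (FM03).

225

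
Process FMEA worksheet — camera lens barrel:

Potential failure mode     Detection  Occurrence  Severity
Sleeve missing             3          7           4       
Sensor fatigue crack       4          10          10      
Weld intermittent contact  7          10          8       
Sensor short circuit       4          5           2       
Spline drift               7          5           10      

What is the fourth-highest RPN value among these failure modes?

84

RPN = Severity × Occurrence × Detection:
  Sleeve missing: 4 × 7 × 3 = 84
  Sensor fatigue crack: 10 × 10 × 4 = 400
  Weld intermittent contact: 8 × 10 × 7 = 560
  Sensor short circuit: 2 × 5 × 4 = 40
  Spline drift: 10 × 5 × 7 = 350
Sorted descending: 560, 400, 350, 84, 40.
The fourth-highest RPN is 84 (Sleeve missing).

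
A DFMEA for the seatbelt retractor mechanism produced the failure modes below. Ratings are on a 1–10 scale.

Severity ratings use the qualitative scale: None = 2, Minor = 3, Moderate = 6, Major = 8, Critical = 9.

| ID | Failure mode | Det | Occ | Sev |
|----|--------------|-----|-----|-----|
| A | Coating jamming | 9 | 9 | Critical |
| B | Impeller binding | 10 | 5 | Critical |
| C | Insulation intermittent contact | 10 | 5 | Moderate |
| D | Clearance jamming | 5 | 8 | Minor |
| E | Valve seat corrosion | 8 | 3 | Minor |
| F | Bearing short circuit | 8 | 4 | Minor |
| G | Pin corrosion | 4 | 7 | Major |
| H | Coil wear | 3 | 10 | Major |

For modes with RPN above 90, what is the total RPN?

RPN = Severity × Occurrence × Detection:
  A: 9 × 9 × 9 = 729
  B: 9 × 5 × 10 = 450
  C: 6 × 5 × 10 = 300
  D: 3 × 8 × 5 = 120
  E: 3 × 3 × 8 = 72
  F: 3 × 4 × 8 = 96
  G: 8 × 7 × 4 = 224
  H: 8 × 10 × 3 = 240
RPN > 90: A (729), B (450), C (300), D (120), F (96), G (224), H (240).
Sum: 729 + 450 + 300 + 120 + 96 + 224 + 240 = 2159.

2159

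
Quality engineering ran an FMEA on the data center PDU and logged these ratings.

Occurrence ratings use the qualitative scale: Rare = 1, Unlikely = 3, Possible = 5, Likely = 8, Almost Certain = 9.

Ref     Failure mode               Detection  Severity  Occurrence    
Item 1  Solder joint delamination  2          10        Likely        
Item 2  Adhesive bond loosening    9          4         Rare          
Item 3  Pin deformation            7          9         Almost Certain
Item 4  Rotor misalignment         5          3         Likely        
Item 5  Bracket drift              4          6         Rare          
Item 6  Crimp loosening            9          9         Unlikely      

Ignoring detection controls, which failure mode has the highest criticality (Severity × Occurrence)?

Criticality = Severity × Occurrence:
  Item 1: 10 × 8 = 80
  Item 2: 4 × 1 = 4
  Item 3: 9 × 9 = 81
  Item 4: 3 × 8 = 24
  Item 5: 6 × 1 = 6
  Item 6: 9 × 3 = 27
Highest criticality is 81 → Item 3.

Item 3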